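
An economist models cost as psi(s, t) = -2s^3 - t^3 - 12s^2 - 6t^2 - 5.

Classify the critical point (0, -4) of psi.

The mixed partial ∂²psi/∂s∂t is 0, so the Hessian at any point is diag(psi_ss, psi_tt) = diag(-12(s + 2), -6(t + 2)).
At (0, -4): H = diag(-24, 12).
The eigenvalues have opposite signs, so H is indefinite: a saddle point.

saddle point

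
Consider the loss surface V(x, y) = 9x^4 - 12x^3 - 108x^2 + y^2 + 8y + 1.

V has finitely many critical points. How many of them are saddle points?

V separates as a function of x plus a function of y, so ∇V=0 decouples.
∂V/∂x = 36x(x - 3)(x + 2) = 0 at x ∈ {-2, 0, 3}; ∂V/∂y = 2(y + 4) = 0 at y ∈ {-4}.
The Hessian is diagonal: diag(V_xx, V_yy). Second derivatives: V_xx(-2)=360, V_xx(0)=-216, V_xx(3)=540; V_yy(-4)=2.
Saddle points occur where the two diagonal entries have opposite signs: (0, -4). Count: 1.

1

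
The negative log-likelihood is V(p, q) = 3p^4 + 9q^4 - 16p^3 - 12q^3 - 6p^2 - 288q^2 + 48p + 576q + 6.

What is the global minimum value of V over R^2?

V(p,q) separates as A(p) + B(q) + 6, so its minimum is min A + min B + 6.
A'(p) = 12(p - 4)(p - 1)(p + 1) vanishes at p ∈ {-1, 1, 4}; B'(q) = 36(q - 4)(q - 1)(q + 4) vanishes at q ∈ {-4, 1, 4}.
Local minima of A (where A''>0): A(-1)=-35, A(4)=-160. Local minima of B: B(-4)=-3840, B(4)=-768.
So the global minimum of V is A(4) + B(-4) + 6 = -160 − 3840 + 6 = -3994, attained at (4, -4).

-3994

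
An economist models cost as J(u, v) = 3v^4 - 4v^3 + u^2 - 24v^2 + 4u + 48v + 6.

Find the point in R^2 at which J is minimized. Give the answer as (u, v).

(-2, -2)

J(u,v) separates as P(u) + Q(v) + 6, so its minimum is min P + min Q + 6.
P'(u) = 2u + 4 vanishes at u ∈ {-2}; Q'(v) = 12(v - 2)(v - 1)(v + 2) vanishes at v ∈ {-2, 1, 2}.
Local minima of P (where P''>0): P(-2)=-4. Local minima of Q: Q(-2)=-112, Q(2)=16.
So the global minimum of J is P(-2) + Q(-2) + 6 = -4 − 112 + 6 = -110, attained at (-2, -2).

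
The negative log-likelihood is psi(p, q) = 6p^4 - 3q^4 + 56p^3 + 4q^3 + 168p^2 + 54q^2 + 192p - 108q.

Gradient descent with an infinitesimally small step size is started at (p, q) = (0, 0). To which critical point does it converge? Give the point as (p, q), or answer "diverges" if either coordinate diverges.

(-1, 1)

psi is separable, so gradient descent decouples: p follows -∂psi/∂p, q follows -∂psi/∂q.
∂psi/∂p = 24(p + 1)(p + 2)(p + 4); at p=0 this is 192, so p decreases.
∂psi/∂q = -12(q - 3)(q - 1)(q + 3); at q=0 this is -108, so q increases.
p converges to its nearest critical value -1 (a local min of the p-part); q converges to 1. The iterate converges to (-1, 1).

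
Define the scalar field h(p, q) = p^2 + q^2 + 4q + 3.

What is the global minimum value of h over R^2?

h(p,q) separates as A(p) + B(q) + 3, so its minimum is min A + min B + 3.
A'(p) = 2p vanishes at p ∈ {0}; B'(q) = 2q + 4 vanishes at q ∈ {-2}.
Local minima of A (where A''>0): A(0)=0. Local minima of B: B(-2)=-4.
So the global minimum of h is A(0) + B(-2) + 3 = 0 − 4 + 3 = -1, attained at (0, -2).

-1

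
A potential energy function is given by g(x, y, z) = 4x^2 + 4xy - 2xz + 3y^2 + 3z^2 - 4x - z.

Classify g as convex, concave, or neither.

g is quadratic, so its Hessian is the constant matrix H = [[8, 4, -2], [4, 6, 0], [-2, 0, 6]].
Leading principal minors: 8, 32, 168.
All positive ⇒ H ≻ 0 ⇒ convex.

convex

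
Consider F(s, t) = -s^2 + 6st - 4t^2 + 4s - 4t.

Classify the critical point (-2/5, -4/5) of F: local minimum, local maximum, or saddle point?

The Hessian of F is constant: H = [[-2, 6], [6, -8]].
det(H) = (-2)·(-8) − 6² = -20.
Since det(H) < 0, H is indefinite and the critical point is a saddle point.

saddle point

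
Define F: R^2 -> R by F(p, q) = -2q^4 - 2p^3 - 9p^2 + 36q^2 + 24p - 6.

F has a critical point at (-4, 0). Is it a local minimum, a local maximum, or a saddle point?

local minimum

The mixed partial ∂²F/∂p∂q is 0, so the Hessian at any point is diag(F_pp, F_qq) = diag(-6(2p + 3), 24(-q^2 + 3)).
At (-4, 0): H = diag(30, 72).
Both eigenvalues are positive, so H is positive definite: a local minimum.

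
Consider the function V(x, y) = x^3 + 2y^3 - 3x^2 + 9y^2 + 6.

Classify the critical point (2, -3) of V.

The mixed partial ∂²V/∂x∂y is 0, so the Hessian at any point is diag(V_xx, V_yy) = diag(6(x - 1), 6(2y + 3)).
At (2, -3): H = diag(6, -18).
The eigenvalues have opposite signs, so H is indefinite: a saddle point.

saddle point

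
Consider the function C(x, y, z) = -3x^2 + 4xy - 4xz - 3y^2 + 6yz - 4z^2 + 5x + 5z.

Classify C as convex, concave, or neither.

C is quadratic, so its Hessian is the constant matrix H = [[-6, 4, -4], [4, -6, 6], [-4, 6, -8]].
Leading principal minors: -6, 20, -40.
Signs alternate −, +, − ⇒ H ≺ 0 ⇒ concave.

concave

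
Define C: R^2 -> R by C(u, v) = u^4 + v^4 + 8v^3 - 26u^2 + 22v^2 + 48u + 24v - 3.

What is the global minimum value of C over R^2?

C(u,v) separates as P(u) + Q(v) − 3, so its minimum is min P + min Q − 3.
P'(u) = 4(u - 3)(u - 1)(u + 4) vanishes at u ∈ {-4, 1, 3}; Q'(v) = 4(v + 1)(v + 2)(v + 3) vanishes at v ∈ {-3, -2, -1}.
Local minima of P (where P''>0): P(-4)=-352, P(3)=-9. Local minima of Q: Q(-3)=-9, Q(-1)=-9.
So the global minimum of C is P(-4) + Q(-3) − 3 = -352 − 9 − 3 = -364, attained at (-4, -3).

-364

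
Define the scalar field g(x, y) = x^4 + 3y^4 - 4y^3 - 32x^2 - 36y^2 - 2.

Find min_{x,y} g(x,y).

g(x,y) separates as P(x) + Q(y) − 2, so its minimum is min P + min Q − 2.
P'(x) = 4x(x - 4)(x + 4) vanishes at x ∈ {-4, 0, 4}; Q'(y) = 12y(y - 3)(y + 2) vanishes at y ∈ {-2, 0, 3}.
Local minima of P (where P''>0): P(-4)=-256, P(4)=-256. Local minima of Q: Q(-2)=-64, Q(3)=-189.
So the global minimum of g is P(-4) + Q(3) − 2 = -256 − 189 − 2 = -447, attained at (-4, 3).

-447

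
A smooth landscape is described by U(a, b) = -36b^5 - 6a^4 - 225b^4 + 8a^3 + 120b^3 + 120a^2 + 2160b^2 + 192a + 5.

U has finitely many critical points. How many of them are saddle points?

U separates as a function of a plus a function of b, so ∇U=0 decouples.
∂U/∂a = -24(a - 4)(a + 1)(a + 2) = 0 at a ∈ {-2, -1, 4}; ∂U/∂b = -180b(b - 2)(b + 3)(b + 4) = 0 at b ∈ {-4, -3, 0, 2}.
The Hessian is diagonal: diag(U_aa, U_bb). Second derivatives: U_aa(-2)=-144, U_aa(-1)=120, U_aa(4)=-720; U_bb(-4)=4320, U_bb(-3)=-2700, U_bb(0)=4320, U_bb(2)=-10800.
Saddle points occur where the two diagonal entries have opposite signs: (-2, -4), (-2, 0), (-1, -3), (-1, 2), (4, -4), (4, 0). Count: 6.

6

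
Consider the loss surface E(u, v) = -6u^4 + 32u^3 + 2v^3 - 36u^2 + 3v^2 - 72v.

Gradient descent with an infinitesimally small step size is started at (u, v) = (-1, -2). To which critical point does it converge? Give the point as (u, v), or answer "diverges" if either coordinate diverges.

E is separable, so gradient descent decouples: u follows -∂E/∂u, v follows -∂E/∂v.
∂E/∂u = -24u(u - 3)(u - 1); at u=-1 this is 192, so u decreases.
∂E/∂v = 6(v - 3)(v + 4); at v=-2 this is -60, so v increases.
The u-coordinate has no critical point in that direction and runs off to infinity.

diverges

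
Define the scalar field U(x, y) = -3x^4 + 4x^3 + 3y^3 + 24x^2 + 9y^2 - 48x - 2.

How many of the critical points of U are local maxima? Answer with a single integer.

U separates as a function of x plus a function of y, so ∇U=0 decouples.
∂U/∂x = -12(x - 2)(x - 1)(x + 2) = 0 at x ∈ {-2, 1, 2}; ∂U/∂y = 9y(y + 2) = 0 at y ∈ {-2, 0}.
The Hessian is diagonal: diag(U_xx, U_yy). Second derivatives: U_xx(-2)=-144, U_xx(1)=36, U_xx(2)=-48; U_yy(-2)=-18, U_yy(0)=18.
Local maxima occur where both diagonal entries negative: (-2, -2), (2, -2). Count: 2.

2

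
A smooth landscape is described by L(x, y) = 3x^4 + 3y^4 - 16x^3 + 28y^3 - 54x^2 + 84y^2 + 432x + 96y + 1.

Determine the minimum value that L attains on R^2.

L(x,y) separates as P(x) + Q(y) + 1, so its minimum is min P + min Q + 1.
P'(x) = 12(x - 4)(x - 3)(x + 3) vanishes at x ∈ {-3, 3, 4}; Q'(y) = 12(y + 1)(y + 2)(y + 4) vanishes at y ∈ {-4, -2, -1}.
Local minima of P (where P''>0): P(-3)=-1107, P(4)=608. Local minima of Q: Q(-4)=-64, Q(-1)=-37.
So the global minimum of L is P(-3) + Q(-4) + 1 = -1107 − 64 + 1 = -1170, attained at (-3, -4).

-1170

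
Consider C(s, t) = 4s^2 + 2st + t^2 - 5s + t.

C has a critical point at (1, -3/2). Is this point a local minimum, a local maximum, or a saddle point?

local minimum

The Hessian of C is constant: H = [[8, 2], [2, 2]].
det(H) = 8·2 − 2² = 12.
det(H) > 0 and tr(H) = 10 > 0, so H is positive definite and the point is a local minimum.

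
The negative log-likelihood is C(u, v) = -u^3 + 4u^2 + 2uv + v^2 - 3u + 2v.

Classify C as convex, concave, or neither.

The term -u^3 is cubic, so the Hessian is not constant.
∂²C/∂u² = -6u + 8, which takes both signs as u varies (negative for sufficiently large u). A diagonal entry of the Hessian changing sign means the Hessian is neither positive- nor negative-semidefinite on all of R^2.

neither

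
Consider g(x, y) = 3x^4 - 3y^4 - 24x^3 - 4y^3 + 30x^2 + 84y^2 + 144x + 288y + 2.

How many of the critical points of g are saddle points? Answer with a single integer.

5

g separates as a function of x plus a function of y, so ∇g=0 decouples.
∂g/∂x = 12(x - 4)(x - 3)(x + 1) = 0 at x ∈ {-1, 3, 4}; ∂g/∂y = -12(y - 4)(y + 2)(y + 3) = 0 at y ∈ {-3, -2, 4}.
The Hessian is diagonal: diag(g_xx, g_yy). Second derivatives: g_xx(-1)=240, g_xx(3)=-48, g_xx(4)=60; g_yy(-3)=-84, g_yy(-2)=72, g_yy(4)=-504.
Saddle points occur where the two diagonal entries have opposite signs: (-1, -3), (-1, 4), (3, -2), (4, -3), (4, 4). Count: 5.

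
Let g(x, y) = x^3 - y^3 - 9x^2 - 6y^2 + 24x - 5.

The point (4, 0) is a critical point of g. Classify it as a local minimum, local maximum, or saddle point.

saddle point

The mixed partial ∂²g/∂x∂y is 0, so the Hessian at any point is diag(g_xx, g_yy) = diag(6(x - 3), -6(y + 2)).
At (4, 0): H = diag(6, -12).
The eigenvalues have opposite signs, so H is indefinite: a saddle point.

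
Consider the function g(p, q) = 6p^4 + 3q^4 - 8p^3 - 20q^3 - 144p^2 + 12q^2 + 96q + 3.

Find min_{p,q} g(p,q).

-1338

g(p,q) separates as A(p) + B(q) + 3, so its minimum is min A + min B + 3.
A'(p) = 24p(p - 4)(p + 3) vanishes at p ∈ {-3, 0, 4}; B'(q) = 12(q - 4)(q - 2)(q + 1) vanishes at q ∈ {-1, 2, 4}.
Local minima of A (where A''>0): A(-3)=-594, A(4)=-1280. Local minima of B: B(-1)=-61, B(4)=64.
So the global minimum of g is A(4) + B(-1) + 3 = -1280 − 61 + 3 = -1338, attained at (4, -1).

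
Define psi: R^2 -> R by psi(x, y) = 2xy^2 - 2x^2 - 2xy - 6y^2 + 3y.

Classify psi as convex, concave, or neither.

neither

The term 2xy^2 is cubic, so the Hessian is not constant.
∂²psi/∂y² = 4x - 12, which takes both signs as x varies (negative for sufficiently negative x). A diagonal entry of the Hessian changing sign means the Hessian is neither positive- nor negative-semidefinite on all of R^2.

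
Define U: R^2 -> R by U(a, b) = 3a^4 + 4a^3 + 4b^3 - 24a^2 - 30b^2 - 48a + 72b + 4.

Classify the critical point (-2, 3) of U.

local minimum

The mixed partial ∂²U/∂a∂b is 0, so the Hessian at any point is diag(U_aa, U_bb) = diag(12(3a^2 + 2a - 4), 12(2b - 5)).
At (-2, 3): H = diag(48, 12).
Both eigenvalues are positive, so H is positive definite: a local minimum.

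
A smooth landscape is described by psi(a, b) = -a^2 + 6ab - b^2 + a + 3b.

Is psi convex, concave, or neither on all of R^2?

psi is quadratic, so its Hessian is the constant matrix H = [[-2, 6], [6, -2]].
det(H) = -32, tr(H) = -4.
det(H) < 0, so H is indefinite: neither convex nor concave.

neither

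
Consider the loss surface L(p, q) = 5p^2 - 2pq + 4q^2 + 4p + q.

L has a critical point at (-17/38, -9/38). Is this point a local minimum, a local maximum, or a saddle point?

local minimum

The Hessian of L is constant: H = [[10, -2], [-2, 8]].
det(H) = 10·8 − (-2)² = 76.
det(H) > 0 and tr(H) = 18 > 0, so H is positive definite and the point is a local minimum.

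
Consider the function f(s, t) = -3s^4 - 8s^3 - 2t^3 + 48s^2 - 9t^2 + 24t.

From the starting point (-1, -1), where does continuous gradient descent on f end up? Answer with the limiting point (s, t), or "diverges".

f is separable, so gradient descent decouples: s follows -∂f/∂s, t follows -∂f/∂t.
∂f/∂s = -12s(s - 2)(s + 4); at s=-1 this is -108, so s increases.
∂f/∂t = -6(t - 1)(t + 4); at t=-1 this is 36, so t decreases.
s converges to its nearest critical value 0 (a local min of the s-part); t converges to -4. The iterate converges to (0, -4).

(0, -4)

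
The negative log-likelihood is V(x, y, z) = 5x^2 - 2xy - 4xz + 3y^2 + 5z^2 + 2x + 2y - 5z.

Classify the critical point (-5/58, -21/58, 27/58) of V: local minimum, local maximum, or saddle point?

The Hessian is constant: H = [[10, -2, -4], [-2, 6, 0], [-4, 0, 10]].
Leading principal minors: Δ₁ = 10, Δ₂ = 56, Δ₃ = 464.
All leading minors are positive, so H is positive definite: a local minimum.

local minimum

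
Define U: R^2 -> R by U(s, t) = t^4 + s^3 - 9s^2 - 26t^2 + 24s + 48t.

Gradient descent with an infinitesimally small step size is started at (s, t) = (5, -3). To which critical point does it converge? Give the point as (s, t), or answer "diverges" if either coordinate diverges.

(4, -4)

U is separable, so gradient descent decouples: s follows -∂U/∂s, t follows -∂U/∂t.
∂U/∂s = 3(s - 4)(s - 2); at s=5 this is 9, so s decreases.
∂U/∂t = 4(t - 3)(t - 1)(t + 4); at t=-3 this is 96, so t decreases.
s converges to its nearest critical value 4 (a local min of the s-part); t converges to -4. The iterate converges to (4, -4).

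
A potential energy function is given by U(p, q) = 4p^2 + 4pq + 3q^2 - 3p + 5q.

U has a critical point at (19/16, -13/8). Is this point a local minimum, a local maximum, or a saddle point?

The Hessian of U is constant: H = [[8, 4], [4, 6]].
det(H) = 8·6 − 4² = 32.
det(H) > 0 and tr(H) = 14 > 0, so H is positive definite and the point is a local minimum.

local minimum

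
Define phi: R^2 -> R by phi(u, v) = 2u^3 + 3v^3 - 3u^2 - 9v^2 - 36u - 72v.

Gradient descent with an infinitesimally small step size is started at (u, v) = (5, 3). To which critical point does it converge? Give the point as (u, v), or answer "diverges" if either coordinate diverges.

(3, 4)

phi is separable, so gradient descent decouples: u follows -∂phi/∂u, v follows -∂phi/∂v.
∂phi/∂u = 6(u - 3)(u + 2); at u=5 this is 84, so u decreases.
∂phi/∂v = 9(v - 4)(v + 2); at v=3 this is -45, so v increases.
u converges to its nearest critical value 3 (a local min of the u-part); v converges to 4. The iterate converges to (3, 4).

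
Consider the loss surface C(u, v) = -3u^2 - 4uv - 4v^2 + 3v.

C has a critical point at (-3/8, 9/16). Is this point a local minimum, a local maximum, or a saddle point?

local maximum

The Hessian of C is constant: H = [[-6, -4], [-4, -8]].
det(H) = (-6)·(-8) − (-4)² = 32.
det(H) > 0 and tr(H) = -14 < 0, so H is negative definite and the point is a local maximum.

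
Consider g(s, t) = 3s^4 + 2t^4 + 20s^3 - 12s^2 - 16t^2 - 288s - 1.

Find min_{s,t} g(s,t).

g(s,t) separates as P(s) + Q(t) − 1, so its minimum is min P + min Q − 1.
P'(s) = 12(s - 2)(s + 3)(s + 4) vanishes at s ∈ {-4, -3, 2}; Q'(t) = 8t(t - 2)(t + 2) vanishes at t ∈ {-2, 0, 2}.
Local minima of P (where P''>0): P(-4)=448, P(2)=-416. Local minima of Q: Q(-2)=-32, Q(2)=-32.
So the global minimum of g is P(2) + Q(-2) − 1 = -416 − 32 − 1 = -449, attained at (2, -2).

-449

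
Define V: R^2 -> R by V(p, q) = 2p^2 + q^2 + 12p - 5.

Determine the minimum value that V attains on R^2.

-23

V(p,q) separates as A(p) + B(q) − 5, so its minimum is min A + min B − 5.
A'(p) = 4p + 12 vanishes at p ∈ {-3}; B'(q) = 2q vanishes at q ∈ {0}.
Local minima of A (where A''>0): A(-3)=-18. Local minima of B: B(0)=0.
So the global minimum of V is A(-3) + B(0) − 5 = -18 + 0 − 5 = -23, attained at (-3, 0).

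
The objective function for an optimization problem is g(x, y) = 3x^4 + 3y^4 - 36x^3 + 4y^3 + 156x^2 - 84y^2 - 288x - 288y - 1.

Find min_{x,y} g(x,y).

g(x,y) separates as P(x) + Q(y) − 1, so its minimum is min P + min Q − 1.
P'(x) = 12(x - 4)(x - 3)(x - 2) vanishes at x ∈ {2, 3, 4}; Q'(y) = 12(y - 4)(y + 2)(y + 3) vanishes at y ∈ {-3, -2, 4}.
Local minima of P (where P''>0): P(2)=-192, P(4)=-192. Local minima of Q: Q(-3)=243, Q(4)=-1472.
So the global minimum of g is P(2) + Q(4) − 1 = -192 − 1472 − 1 = -1665, attained at (2, 4).

-1665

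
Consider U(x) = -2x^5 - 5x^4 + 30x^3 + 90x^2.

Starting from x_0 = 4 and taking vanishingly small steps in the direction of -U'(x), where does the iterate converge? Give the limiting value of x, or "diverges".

U'(x) = -10x(x - 3)(x + 2)(x + 3), so U'(4) = -1680.
Gradient descent moves in the -U' direction, i.e. x is increasing.
There is no critical point above x=4, and U' keeps the same sign, so the iterate runs off to +∞.

diverges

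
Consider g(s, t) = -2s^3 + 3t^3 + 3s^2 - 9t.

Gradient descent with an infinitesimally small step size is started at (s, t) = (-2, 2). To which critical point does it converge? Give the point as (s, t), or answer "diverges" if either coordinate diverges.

(0, 1)

g is separable, so gradient descent decouples: s follows -∂g/∂s, t follows -∂g/∂t.
∂g/∂s = -6s(s - 1); at s=-2 this is -36, so s increases.
∂g/∂t = 9(t - 1)(t + 1); at t=2 this is 27, so t decreases.
s converges to its nearest critical value 0 (a local min of the s-part); t converges to 1. The iterate converges to (0, 1).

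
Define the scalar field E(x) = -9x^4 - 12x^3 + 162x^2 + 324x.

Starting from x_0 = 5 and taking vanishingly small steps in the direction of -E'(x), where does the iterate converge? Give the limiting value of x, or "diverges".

diverges

E'(x) = -36(x - 3)(x + 1)(x + 3), so E'(5) = -3456.
Gradient descent moves in the -E' direction, i.e. x is increasing.
There is no critical point above x=5, and E' keeps the same sign, so the iterate runs off to +∞.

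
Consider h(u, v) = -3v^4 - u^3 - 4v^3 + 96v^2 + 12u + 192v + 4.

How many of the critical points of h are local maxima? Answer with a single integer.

h separates as a function of u plus a function of v, so ∇h=0 decouples.
∂h/∂u = -3(u - 2)(u + 2) = 0 at u ∈ {-2, 2}; ∂h/∂v = -12(v - 4)(v + 1)(v + 4) = 0 at v ∈ {-4, -1, 4}.
The Hessian is diagonal: diag(h_uu, h_vv). Second derivatives: h_uu(-2)=12, h_uu(2)=-12; h_vv(-4)=-288, h_vv(-1)=180, h_vv(4)=-480.
Local maxima occur where both diagonal entries negative: (2, -4), (2, 4). Count: 2.

2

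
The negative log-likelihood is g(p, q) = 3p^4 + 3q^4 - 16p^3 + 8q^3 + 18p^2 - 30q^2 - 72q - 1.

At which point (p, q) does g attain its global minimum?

g(p,q) separates as A(p) + B(q) − 1, so its minimum is min A + min B − 1.
A'(p) = 12p(p - 3)(p - 1) vanishes at p ∈ {0, 1, 3}; B'(q) = 12(q - 2)(q + 1)(q + 3) vanishes at q ∈ {-3, -1, 2}.
Local minima of A (where A''>0): A(0)=0, A(3)=-27. Local minima of B: B(-3)=-27, B(2)=-152.
So the global minimum of g is A(3) + B(2) − 1 = -27 − 152 − 1 = -180, attained at (3, 2).

(3, 2)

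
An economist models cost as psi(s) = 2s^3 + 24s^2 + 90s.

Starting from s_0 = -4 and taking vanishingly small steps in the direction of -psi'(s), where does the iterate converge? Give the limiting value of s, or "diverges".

-3

psi'(s) = 6(s + 3)(s + 5), so psi'(-4) = -6.
Gradient descent moves in the -psi' direction, i.e. s is increasing.
The nearest critical point in that direction is s = -3, where psi'' = 12 > 0 (a local minimum). The iterate converges there.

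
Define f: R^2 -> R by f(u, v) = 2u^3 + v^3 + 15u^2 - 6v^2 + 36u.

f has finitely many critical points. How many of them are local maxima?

f separates as a function of u plus a function of v, so ∇f=0 decouples.
∂f/∂u = 6(u + 2)(u + 3) = 0 at u ∈ {-3, -2}; ∂f/∂v = 3v(v - 4) = 0 at v ∈ {0, 4}.
The Hessian is diagonal: diag(f_uu, f_vv). Second derivatives: f_uu(-3)=-6, f_uu(-2)=6; f_vv(0)=-12, f_vv(4)=12.
Local maxima occur where both diagonal entries negative: (-3, 0). Count: 1.

1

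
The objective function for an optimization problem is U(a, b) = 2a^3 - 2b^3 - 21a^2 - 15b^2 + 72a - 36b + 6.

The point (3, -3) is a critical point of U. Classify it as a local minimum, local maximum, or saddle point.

saddle point

The mixed partial ∂²U/∂a∂b is 0, so the Hessian at any point is diag(U_aa, U_bb) = diag(6(2a - 7), -6(2b + 5)).
At (3, -3): H = diag(-6, 6).
The eigenvalues have opposite signs, so H is indefinite: a saddle point.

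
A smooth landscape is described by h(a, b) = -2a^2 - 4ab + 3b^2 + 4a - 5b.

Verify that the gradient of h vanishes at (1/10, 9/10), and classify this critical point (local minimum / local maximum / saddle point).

saddle point

∇h = (-4a - 4b + 4, -4a + 6b - 5); substituting (1/10, 9/10) gives ∇h = (0, 0), so (1/10, 9/10) is indeed a critical point.
The Hessian of h is constant: H = [[-4, -4], [-4, 6]].
det(H) = (-4)·6 − (-4)² = -40.
Since det(H) < 0, H is indefinite and the critical point is a saddle point.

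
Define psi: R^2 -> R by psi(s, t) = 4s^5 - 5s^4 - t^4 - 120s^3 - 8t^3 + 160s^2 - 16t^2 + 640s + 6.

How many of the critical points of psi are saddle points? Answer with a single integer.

psi separates as a function of s plus a function of t, so ∇psi=0 decouples.
∂psi/∂s = 20(s - 4)(s - 2)(s + 1)(s + 4) = 0 at s ∈ {-4, -1, 2, 4}; ∂psi/∂t = -4t(t + 2)(t + 4) = 0 at t ∈ {-4, -2, 0}.
The Hessian is diagonal: diag(psi_ss, psi_tt). Second derivatives: psi_ss(-4)=-2880, psi_ss(-1)=900, psi_ss(2)=-720, psi_ss(4)=1600; psi_tt(-4)=-32, psi_tt(-2)=16, psi_tt(0)=-32.
Saddle points occur where the two diagonal entries have opposite signs: (-4, -2), (-1, -4), (-1, 0), (2, -2), (4, -4), (4, 0). Count: 6.

6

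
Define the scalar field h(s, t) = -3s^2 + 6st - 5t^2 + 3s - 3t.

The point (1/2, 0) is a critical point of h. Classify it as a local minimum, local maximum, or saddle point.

local maximum

The Hessian of h is constant: H = [[-6, 6], [6, -10]].
det(H) = (-6)·(-10) − 6² = 24.
det(H) > 0 and tr(H) = -16 < 0, so H is negative definite and the point is a local maximum.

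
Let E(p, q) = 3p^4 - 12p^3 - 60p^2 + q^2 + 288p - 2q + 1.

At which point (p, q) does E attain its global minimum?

E(p,q) separates as A(p) + B(q) + 1, so its minimum is min A + min B + 1.
A'(p) = 12(p - 4)(p - 2)(p + 3) vanishes at p ∈ {-3, 2, 4}; B'(q) = 2q - 2 vanishes at q ∈ {1}.
Local minima of A (where A''>0): A(-3)=-837, A(4)=192. Local minima of B: B(1)=-1.
So the global minimum of E is A(-3) + B(1) + 1 = -837 − 1 + 1 = -837, attained at (-3, 1).

(-3, 1)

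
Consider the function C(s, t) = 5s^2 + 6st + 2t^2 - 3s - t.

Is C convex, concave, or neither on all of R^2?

convex

C is quadratic, so its Hessian is the constant matrix H = [[10, 6], [6, 4]].
det(H) = 4, tr(H) = 14.
det(H) > 0 and tr(H) > 0, so H is positive definite everywhere: convex.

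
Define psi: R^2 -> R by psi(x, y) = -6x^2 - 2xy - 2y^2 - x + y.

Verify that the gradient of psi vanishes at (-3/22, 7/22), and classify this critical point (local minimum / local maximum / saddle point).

local maximum

∇psi = (-12x - 2y - 1, -2x - 4y + 1); substituting (-3/22, 7/22) gives ∇psi = (0, 0), so (-3/22, 7/22) is indeed a critical point.
The Hessian of psi is constant: H = [[-12, -2], [-2, -4]].
det(H) = (-12)·(-4) − (-2)² = 44.
det(H) > 0 and tr(H) = -16 < 0, so H is negative definite and the point is a local maximum.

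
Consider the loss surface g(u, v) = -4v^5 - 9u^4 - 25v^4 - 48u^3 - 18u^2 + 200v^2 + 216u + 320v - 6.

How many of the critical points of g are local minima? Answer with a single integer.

2

g separates as a function of u plus a function of v, so ∇g=0 decouples.
∂g/∂u = -36(u - 1)(u + 2)(u + 3) = 0 at u ∈ {-3, -2, 1}; ∂g/∂v = -20(v - 2)(v + 1)(v + 2)(v + 4) = 0 at v ∈ {-4, -2, -1, 2}.
The Hessian is diagonal: diag(g_uu, g_vv). Second derivatives: g_uu(-3)=-144, g_uu(-2)=108, g_uu(1)=-432; g_vv(-4)=720, g_vv(-2)=-160, g_vv(-1)=180, g_vv(2)=-1440.
Local minima occur where both diagonal entries positive: (-2, -4), (-2, -1). Count: 2.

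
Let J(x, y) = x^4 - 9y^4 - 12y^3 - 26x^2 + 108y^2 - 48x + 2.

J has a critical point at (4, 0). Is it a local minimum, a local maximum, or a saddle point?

local minimum

The mixed partial ∂²J/∂x∂y is 0, so the Hessian at any point is diag(J_xx, J_yy) = diag(4(3x^2 - 13), 36(-3y^2 - 2y + 6)).
At (4, 0): H = diag(140, 216).
Both eigenvalues are positive, so H is positive definite: a local minimum.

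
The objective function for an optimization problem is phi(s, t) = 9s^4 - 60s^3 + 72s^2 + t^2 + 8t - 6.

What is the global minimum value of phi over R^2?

phi(s,t) separates as P(s) + Q(t) − 6, so its minimum is min P + min Q − 6.
P'(s) = 36s(s - 4)(s - 1) vanishes at s ∈ {0, 1, 4}; Q'(t) = 2(t + 4) vanishes at t ∈ {-4}.
Local minima of P (where P''>0): P(0)=0, P(4)=-384. Local minima of Q: Q(-4)=-16.
So the global minimum of phi is P(4) + Q(-4) − 6 = -384 − 16 − 6 = -406, attained at (4, -4).

-406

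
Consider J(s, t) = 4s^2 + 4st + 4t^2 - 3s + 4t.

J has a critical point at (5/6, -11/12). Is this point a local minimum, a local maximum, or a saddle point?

local minimum

The Hessian of J is constant: H = [[8, 4], [4, 8]].
det(H) = 8·8 − 4² = 48.
det(H) > 0 and tr(H) = 16 > 0, so H is positive definite and the point is a local minimum.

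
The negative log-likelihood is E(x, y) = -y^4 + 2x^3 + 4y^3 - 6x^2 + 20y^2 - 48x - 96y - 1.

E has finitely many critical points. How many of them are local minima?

1

E separates as a function of x plus a function of y, so ∇E=0 decouples.
∂E/∂x = 6(x - 4)(x + 2) = 0 at x ∈ {-2, 4}; ∂E/∂y = -4(y - 4)(y - 2)(y + 3) = 0 at y ∈ {-3, 2, 4}.
The Hessian is diagonal: diag(E_xx, E_yy). Second derivatives: E_xx(-2)=-36, E_xx(4)=36; E_yy(-3)=-140, E_yy(2)=40, E_yy(4)=-56.
Local minima occur where both diagonal entries positive: (4, 2). Count: 1.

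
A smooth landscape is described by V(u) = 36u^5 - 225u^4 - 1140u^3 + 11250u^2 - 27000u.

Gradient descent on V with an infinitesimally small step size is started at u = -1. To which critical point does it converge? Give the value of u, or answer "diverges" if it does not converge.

2

V'(u) = 180(u - 5)(u - 3)(u - 2)(u + 5), so V'(-1) = -51840.
Gradient descent moves in the -V' direction, i.e. u is increasing.
The nearest critical point in that direction is u = 2, where V'' = 3780 > 0 (a local minimum). The iterate converges there.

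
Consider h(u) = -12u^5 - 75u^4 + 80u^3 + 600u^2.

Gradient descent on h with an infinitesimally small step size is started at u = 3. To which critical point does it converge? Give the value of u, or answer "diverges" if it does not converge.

h'(u) = -60u(u - 2)(u + 2)(u + 5), so h'(3) = -7200.
Gradient descent moves in the -h' direction, i.e. u is increasing.
There is no critical point above u=3, and h' keeps the same sign, so the iterate runs off to +∞.

diverges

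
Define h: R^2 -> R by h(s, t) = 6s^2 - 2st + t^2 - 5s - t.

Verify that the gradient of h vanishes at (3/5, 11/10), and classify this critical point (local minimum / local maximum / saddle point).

local minimum

∇h = (12s - 2t - 5, -2s + 2t - 1); substituting (3/5, 11/10) gives ∇h = (0, 0), so (3/5, 11/10) is indeed a critical point.
The Hessian of h is constant: H = [[12, -2], [-2, 2]].
det(H) = 12·2 − (-2)² = 20.
det(H) > 0 and tr(H) = 14 > 0, so H is positive definite and the point is a local minimum.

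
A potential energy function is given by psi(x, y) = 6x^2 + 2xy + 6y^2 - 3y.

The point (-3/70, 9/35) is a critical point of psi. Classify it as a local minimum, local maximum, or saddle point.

local minimum

The Hessian of psi is constant: H = [[12, 2], [2, 12]].
det(H) = 12·12 − 2² = 140.
det(H) > 0 and tr(H) = 24 > 0, so H is positive definite and the point is a local minimum.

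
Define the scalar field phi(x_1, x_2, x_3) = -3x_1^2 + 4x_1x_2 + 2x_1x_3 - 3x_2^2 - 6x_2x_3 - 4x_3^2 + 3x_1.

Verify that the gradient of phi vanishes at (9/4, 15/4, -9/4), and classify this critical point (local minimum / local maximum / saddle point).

∇phi = (-6x_1 + 4x_2 + 2x_3 + 3, 4x_1 - 6x_2 - 6x_3, 2x_1 - 6x_2 - 8x_3); substituting (9/4, 15/4, -9/4) gives ∇phi = (0, 0, 0), so (9/4, 15/4, -9/4) is indeed a critical point.
The Hessian is constant: H = [[-6, 4, 2], [4, -6, -6], [2, -6, -8]].
Leading principal minors: Δ₁ = -6, Δ₂ = 20, Δ₃ = -16.
The minors alternate sign starting negative (−, +, −), so H is negative definite: a local maximum.

local maximum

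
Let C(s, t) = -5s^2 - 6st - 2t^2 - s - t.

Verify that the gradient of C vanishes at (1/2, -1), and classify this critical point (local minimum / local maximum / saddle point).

local maximum

∇C = (-10s - 6t - 1, -6s - 4t - 1); substituting (1/2, -1) gives ∇C = (0, 0), so (1/2, -1) is indeed a critical point.
The Hessian of C is constant: H = [[-10, -6], [-6, -4]].
det(H) = (-10)·(-4) − (-6)² = 4.
det(H) > 0 and tr(H) = -14 < 0, so H is negative definite and the point is a local maximum.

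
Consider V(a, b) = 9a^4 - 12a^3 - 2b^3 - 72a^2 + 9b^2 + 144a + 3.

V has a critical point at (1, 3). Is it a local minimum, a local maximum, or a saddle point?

local maximum

The mixed partial ∂²V/∂a∂b is 0, so the Hessian at any point is diag(V_aa, V_bb) = diag(36(3a^2 - 2a - 4), 6(-2b + 3)).
At (1, 3): H = diag(-108, -18).
Both eigenvalues are negative, so H is negative definite: a local maximum.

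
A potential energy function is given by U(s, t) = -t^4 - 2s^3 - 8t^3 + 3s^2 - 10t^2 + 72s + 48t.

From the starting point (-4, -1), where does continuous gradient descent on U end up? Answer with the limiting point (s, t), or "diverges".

U is separable, so gradient descent decouples: s follows -∂U/∂s, t follows -∂U/∂t.
∂U/∂s = -6(s - 4)(s + 3); at s=-4 this is -48, so s increases.
∂U/∂t = -4(t - 1)(t + 3)(t + 4); at t=-1 this is 48, so t decreases.
s converges to its nearest critical value -3 (a local min of the s-part); t converges to -3. The iterate converges to (-3, -3).

(-3, -3)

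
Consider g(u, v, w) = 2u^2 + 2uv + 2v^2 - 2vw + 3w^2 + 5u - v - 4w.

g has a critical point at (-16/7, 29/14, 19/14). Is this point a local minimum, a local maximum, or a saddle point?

The Hessian is constant: H = [[4, 2, 0], [2, 4, -2], [0, -2, 6]].
Leading principal minors: Δ₁ = 4, Δ₂ = 12, Δ₃ = 56.
All leading minors are positive, so H is positive definite: a local minimum.

local minimum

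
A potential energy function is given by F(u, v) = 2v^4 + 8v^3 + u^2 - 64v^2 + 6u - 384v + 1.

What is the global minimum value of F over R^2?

F(u,v) separates as P(u) + Q(v) + 1, so its minimum is min P + min Q + 1.
P'(u) = 2u + 6 vanishes at u ∈ {-3}; Q'(v) = 8(v - 4)(v + 3)(v + 4) vanishes at v ∈ {-4, -3, 4}.
Local minima of P (where P''>0): P(-3)=-9. Local minima of Q: Q(-4)=512, Q(4)=-1536.
So the global minimum of F is P(-3) + Q(4) + 1 = -9 − 1536 + 1 = -1544, attained at (-3, 4).

-1544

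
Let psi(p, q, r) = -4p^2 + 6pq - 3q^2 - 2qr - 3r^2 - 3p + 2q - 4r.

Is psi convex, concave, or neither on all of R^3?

psi is quadratic, so its Hessian is the constant matrix H = [[-8, 6, 0], [6, -6, -2], [0, -2, -6]].
Leading principal minors: -8, 12, -40.
Signs alternate −, +, − ⇒ H ≺ 0 ⇒ concave.

concave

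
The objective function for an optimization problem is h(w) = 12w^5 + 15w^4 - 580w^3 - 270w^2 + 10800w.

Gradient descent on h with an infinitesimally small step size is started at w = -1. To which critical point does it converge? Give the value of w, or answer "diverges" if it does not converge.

h'(w) = 60(w - 4)(w - 3)(w + 3)(w + 5), so h'(-1) = 9600.
Gradient descent moves in the -h' direction, i.e. w is decreasing.
The nearest critical point in that direction is w = -3, where h'' = 5040 > 0 (a local minimum). The iterate converges there.

-3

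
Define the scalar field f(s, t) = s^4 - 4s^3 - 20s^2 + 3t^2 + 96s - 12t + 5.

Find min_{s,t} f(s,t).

f(s,t) separates as P(s) + Q(t) + 5, so its minimum is min P + min Q + 5.
P'(s) = 4(s - 4)(s - 2)(s + 3) vanishes at s ∈ {-3, 2, 4}; Q'(t) = 6(t - 2) vanishes at t ∈ {2}.
Local minima of P (where P''>0): P(-3)=-279, P(4)=64. Local minima of Q: Q(2)=-12.
So the global minimum of f is P(-3) + Q(2) + 5 = -279 − 12 + 5 = -286, attained at (-3, 2).

-286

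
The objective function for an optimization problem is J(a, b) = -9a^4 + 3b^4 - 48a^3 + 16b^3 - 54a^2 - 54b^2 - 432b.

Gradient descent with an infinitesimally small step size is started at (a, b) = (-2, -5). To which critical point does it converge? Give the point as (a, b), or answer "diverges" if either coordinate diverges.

J is separable, so gradient descent decouples: a follows -∂J/∂a, b follows -∂J/∂b.
∂J/∂a = -36a(a + 1)(a + 3); at a=-2 this is -72, so a increases.
∂J/∂b = 12(b - 3)(b + 3)(b + 4); at b=-5 this is -192, so b increases.
a converges to its nearest critical value -1 (a local min of the a-part); b converges to -4. The iterate converges to (-1, -4).

(-1, -4)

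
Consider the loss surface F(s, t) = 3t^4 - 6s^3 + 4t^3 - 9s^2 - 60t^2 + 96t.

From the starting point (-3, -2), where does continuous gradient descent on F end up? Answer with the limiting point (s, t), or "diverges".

(-1, -4)

F is separable, so gradient descent decouples: s follows -∂F/∂s, t follows -∂F/∂t.
∂F/∂s = -18s(s + 1); at s=-3 this is -108, so s increases.
∂F/∂t = 12(t - 2)(t - 1)(t + 4); at t=-2 this is 288, so t decreases.
s converges to its nearest critical value -1 (a local min of the s-part); t converges to -4. The iterate converges to (-1, -4).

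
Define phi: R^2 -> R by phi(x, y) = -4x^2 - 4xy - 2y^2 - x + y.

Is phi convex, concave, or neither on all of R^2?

phi is quadratic, so its Hessian is the constant matrix H = [[-8, -4], [-4, -4]].
det(H) = 16, tr(H) = -12.
det(H) > 0 and tr(H) < 0, so H is negative definite everywhere: concave.

concave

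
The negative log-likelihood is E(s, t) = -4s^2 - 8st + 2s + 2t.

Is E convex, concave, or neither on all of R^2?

E is quadratic, so its Hessian is the constant matrix H = [[-8, -8], [-8, 0]].
det(H) = -64, tr(H) = -8.
det(H) < 0, so H is indefinite: neither convex nor concave.

neither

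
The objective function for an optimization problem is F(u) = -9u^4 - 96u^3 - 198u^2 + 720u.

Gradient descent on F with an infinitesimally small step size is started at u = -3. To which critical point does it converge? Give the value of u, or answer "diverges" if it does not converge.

-4

F'(u) = -36(u - 1)(u + 4)(u + 5), so F'(-3) = 288.
Gradient descent moves in the -F' direction, i.e. u is decreasing.
The nearest critical point in that direction is u = -4, where F'' = 180 > 0 (a local minimum). The iterate converges there.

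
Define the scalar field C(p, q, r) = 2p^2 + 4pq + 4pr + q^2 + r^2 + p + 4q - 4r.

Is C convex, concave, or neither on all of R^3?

C is quadratic, so its Hessian is the constant matrix H = [[4, 4, 4], [4, 2, 0], [4, 0, 2]].
Leading principal minors: 4, -8, -48.
Neither pattern holds ⇒ H is indefinite ⇒ neither convex nor concave.

neither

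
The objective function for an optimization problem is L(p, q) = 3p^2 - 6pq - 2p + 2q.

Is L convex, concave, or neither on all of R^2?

L is quadratic, so its Hessian is the constant matrix H = [[6, -6], [-6, 0]].
det(H) = -36, tr(H) = 6.
det(H) < 0, so H is indefinite: neither convex nor concave.

neither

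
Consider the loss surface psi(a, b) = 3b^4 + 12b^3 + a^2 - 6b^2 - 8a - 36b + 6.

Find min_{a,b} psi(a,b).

psi(a,b) separates as P(a) + Q(b) + 6, so its minimum is min P + min Q + 6.
P'(a) = 2a - 8 vanishes at a ∈ {4}; Q'(b) = 12(b - 1)(b + 1)(b + 3) vanishes at b ∈ {-3, -1, 1}.
Local minima of P (where P''>0): P(4)=-16. Local minima of Q: Q(-3)=-27, Q(1)=-27.
So the global minimum of psi is P(4) + Q(-3) + 6 = -16 − 27 + 6 = -37, attained at (4, -3).

-37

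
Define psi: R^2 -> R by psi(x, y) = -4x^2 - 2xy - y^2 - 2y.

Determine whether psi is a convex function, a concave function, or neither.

concave

psi is quadratic, so its Hessian is the constant matrix H = [[-8, -2], [-2, -2]].
det(H) = 12, tr(H) = -10.
det(H) > 0 and tr(H) < 0, so H is negative definite everywhere: concave.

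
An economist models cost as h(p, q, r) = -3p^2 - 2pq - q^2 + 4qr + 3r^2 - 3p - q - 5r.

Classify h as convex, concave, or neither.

h is quadratic, so its Hessian is the constant matrix H = [[-6, -2, 0], [-2, -2, 4], [0, 4, 6]].
Leading principal minors: -6, 8, 144.
Neither pattern holds ⇒ H is indefinite ⇒ neither convex nor concave.

neither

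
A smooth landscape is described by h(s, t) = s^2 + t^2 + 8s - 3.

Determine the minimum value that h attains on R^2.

h(s,t) separates as P(s) + Q(t) − 3, so its minimum is min P + min Q − 3.
P'(s) = 2s + 8 vanishes at s ∈ {-4}; Q'(t) = 2t vanishes at t ∈ {0}.
Local minima of P (where P''>0): P(-4)=-16. Local minima of Q: Q(0)=0.
So the global minimum of h is P(-4) + Q(0) − 3 = -16 + 0 − 3 = -19, attained at (-4, 0).

-19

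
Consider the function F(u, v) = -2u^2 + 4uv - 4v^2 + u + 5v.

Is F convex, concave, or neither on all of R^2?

F is quadratic, so its Hessian is the constant matrix H = [[-4, 4], [4, -8]].
det(H) = 16, tr(H) = -12.
det(H) > 0 and tr(H) < 0, so H is negative definite everywhere: concave.

concave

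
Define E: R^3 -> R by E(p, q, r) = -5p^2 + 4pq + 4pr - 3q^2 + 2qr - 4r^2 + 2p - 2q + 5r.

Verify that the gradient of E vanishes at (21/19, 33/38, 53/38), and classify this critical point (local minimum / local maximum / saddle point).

∇E = (-10p + 4q + 4r + 2, 4p - 6q + 2r - 2, 4p + 2q - 8r + 5); substituting (21/19, 33/38, 53/38) gives ∇E = (0, 0, 0), so (21/19, 33/38, 53/38) is indeed a critical point.
The Hessian is constant: H = [[-10, 4, 4], [4, -6, 2], [4, 2, -8]].
Leading principal minors: Δ₁ = -10, Δ₂ = 44, Δ₃ = -152.
The minors alternate sign starting negative (−, +, −), so H is negative definite: a local maximum.

local maximum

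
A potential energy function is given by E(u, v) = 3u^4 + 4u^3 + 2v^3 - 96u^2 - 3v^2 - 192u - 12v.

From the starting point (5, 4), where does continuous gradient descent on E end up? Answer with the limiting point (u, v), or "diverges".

(4, 2)

E is separable, so gradient descent decouples: u follows -∂E/∂u, v follows -∂E/∂v.
∂E/∂u = 12(u - 4)(u + 1)(u + 4); at u=5 this is 648, so u decreases.
∂E/∂v = 6(v - 2)(v + 1); at v=4 this is 60, so v decreases.
u converges to its nearest critical value 4 (a local min of the u-part); v converges to 2. The iterate converges to (4, 2).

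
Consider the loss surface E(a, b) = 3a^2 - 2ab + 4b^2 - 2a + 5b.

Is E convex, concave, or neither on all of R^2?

convex

E is quadratic, so its Hessian is the constant matrix H = [[6, -2], [-2, 8]].
det(H) = 44, tr(H) = 14.
det(H) > 0 and tr(H) > 0, so H is positive definite everywhere: convex.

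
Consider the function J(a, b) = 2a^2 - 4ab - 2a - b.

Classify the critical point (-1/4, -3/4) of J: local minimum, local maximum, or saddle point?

saddle point

The Hessian of J is constant: H = [[4, -4], [-4, 0]].
det(H) = 4·0 − (-4)² = -16.
Since det(H) < 0, H is indefinite and the critical point is a saddle point.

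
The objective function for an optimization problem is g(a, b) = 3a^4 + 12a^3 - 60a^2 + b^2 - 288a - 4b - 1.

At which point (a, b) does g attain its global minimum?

(3, 2)

g(a,b) separates as P(a) + Q(b) − 1, so its minimum is min P + min Q − 1.
P'(a) = 12(a - 3)(a + 2)(a + 4) vanishes at a ∈ {-4, -2, 3}; Q'(b) = 2b - 4 vanishes at b ∈ {2}.
Local minima of P (where P''>0): P(-4)=192, P(3)=-837. Local minima of Q: Q(2)=-4.
So the global minimum of g is P(3) + Q(2) − 1 = -837 − 4 − 1 = -842, attained at (3, 2).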